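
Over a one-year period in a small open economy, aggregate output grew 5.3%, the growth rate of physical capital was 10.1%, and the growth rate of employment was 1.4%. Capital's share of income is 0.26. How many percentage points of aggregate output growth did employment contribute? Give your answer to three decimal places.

Labor's share = 1 − 0.26 = 0.74.
Contribution = share × growth = 0.74 × 1.4 = 1.036 pp.

1.036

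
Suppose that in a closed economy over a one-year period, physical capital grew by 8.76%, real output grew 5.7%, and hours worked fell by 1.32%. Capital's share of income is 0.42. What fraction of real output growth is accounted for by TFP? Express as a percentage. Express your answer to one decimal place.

Labor's share = 1 − 0.42 = 0.58.
Physical capital: 0.42 × 8.76 = 3.6792 pp.
Hours worked: 0.58 × (-1.32) = -0.7656 pp.
TFP growth = 5.7 − 2.9136 = 2.7864%.
TFP share of growth = 2.7864 / 5.7 × 100 = 48.884%.

TFP accounted for 48.9% of growth.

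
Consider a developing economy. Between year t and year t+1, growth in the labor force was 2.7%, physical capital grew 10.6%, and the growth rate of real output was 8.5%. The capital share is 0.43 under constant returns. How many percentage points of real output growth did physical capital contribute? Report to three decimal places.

4.558

Contribution = share × growth = 0.43 × 10.6 = 4.558 pp.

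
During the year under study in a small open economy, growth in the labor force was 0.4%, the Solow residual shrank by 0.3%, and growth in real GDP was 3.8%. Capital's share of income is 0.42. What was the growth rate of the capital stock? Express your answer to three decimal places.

9.210%

Labor's share = 1 − 0.42 = 0.58.
gY = gA + 0.58×0.4 + 0.42×g.
0.42×g = 3.8 + 0.3 − 0.232 = 3.868.
g = 3.868 / 0.42 = 9.20952%.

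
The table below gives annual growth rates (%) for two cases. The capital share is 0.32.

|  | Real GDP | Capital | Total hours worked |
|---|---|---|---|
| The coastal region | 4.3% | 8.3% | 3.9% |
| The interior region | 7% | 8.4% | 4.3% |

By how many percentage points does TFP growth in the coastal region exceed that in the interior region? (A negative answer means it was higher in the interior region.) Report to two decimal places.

Labor's share = 1 − 0.32 = 0.68.
The coastal region: TFP = 4.3 − 2.656 − 2.652 = -1.008%.
The interior region: TFP = 7 − 2.688 − 2.924 = 1.388%.
Difference = -1.008 − (1.388) = -2.396 pp.

-2.40 percentage points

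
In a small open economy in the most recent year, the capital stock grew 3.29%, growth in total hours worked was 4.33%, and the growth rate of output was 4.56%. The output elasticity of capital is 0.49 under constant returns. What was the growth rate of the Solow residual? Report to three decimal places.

The Solow residual growth was 0.740%.

Labor's share = 1 − 0.49 = 0.51.
The capital stock: 0.49 × 3.29 = 1.6121 pp.
Total hours worked: 0.51 × 4.33 = 2.2083 pp.
TFP growth = 4.56 − 3.8204 = 0.7396%.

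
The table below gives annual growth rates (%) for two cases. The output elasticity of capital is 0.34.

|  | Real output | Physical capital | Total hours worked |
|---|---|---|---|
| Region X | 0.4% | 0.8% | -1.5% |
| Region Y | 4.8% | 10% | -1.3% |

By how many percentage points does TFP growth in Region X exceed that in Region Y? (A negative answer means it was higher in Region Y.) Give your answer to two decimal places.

Labor's share = 1 − 0.34 = 0.66.
Region X: TFP = 0.4 − 0.272 + 0.99 = 1.118%.
Region Y: TFP = 4.8 − 3.4 + 0.858 = 2.258%.
Difference = 1.118 − (2.258) = -1.14 pp.

-1.14 percentage points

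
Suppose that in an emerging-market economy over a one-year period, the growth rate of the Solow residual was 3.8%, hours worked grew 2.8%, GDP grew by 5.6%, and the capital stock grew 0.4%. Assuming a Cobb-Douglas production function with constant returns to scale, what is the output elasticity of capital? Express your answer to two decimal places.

The output elasticity of capital is 0.42.

gY = gA + α·gK + (1−α)·gL, so gY − gA − gL = α(gK − gL).
5.6 − 3.8 − 2.8 = α × (0.4 − 2.8).
-1 = -2.4 α, so α = 0.4167.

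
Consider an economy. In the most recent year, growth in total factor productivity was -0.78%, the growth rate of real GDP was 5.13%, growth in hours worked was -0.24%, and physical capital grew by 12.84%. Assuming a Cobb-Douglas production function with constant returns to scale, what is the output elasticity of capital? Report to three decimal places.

α = 0.470

gY = gA + α·gK + (1−α)·gL, so gY − gA − gL = α(gK − gL).
5.13 + 0.78 + 0.24 = α × (12.84 − (-0.24)).
6.15 = 13.08 α, so α = 0.47018.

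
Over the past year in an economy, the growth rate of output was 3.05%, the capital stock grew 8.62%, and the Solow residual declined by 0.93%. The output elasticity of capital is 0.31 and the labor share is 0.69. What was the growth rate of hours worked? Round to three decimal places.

Labor's share = 1 − 0.31 = 0.69.
gY = gA + 0.31×8.62 + 0.69×g.
0.69×g = 3.05 + 0.93 − 2.6722 = 1.3078.
g = 1.3078 / 0.69 = 1.89536%.

1.895%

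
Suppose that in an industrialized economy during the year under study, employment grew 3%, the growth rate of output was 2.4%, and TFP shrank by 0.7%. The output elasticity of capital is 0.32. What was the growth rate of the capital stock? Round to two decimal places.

3.31%

Labor's share = 1 − 0.32 = 0.68.
gY = gA + 0.68×3 + 0.32×g.
0.32×g = 2.4 + 0.7 − 2.04 = 1.06.
g = 1.06 / 0.32 = 3.3125%.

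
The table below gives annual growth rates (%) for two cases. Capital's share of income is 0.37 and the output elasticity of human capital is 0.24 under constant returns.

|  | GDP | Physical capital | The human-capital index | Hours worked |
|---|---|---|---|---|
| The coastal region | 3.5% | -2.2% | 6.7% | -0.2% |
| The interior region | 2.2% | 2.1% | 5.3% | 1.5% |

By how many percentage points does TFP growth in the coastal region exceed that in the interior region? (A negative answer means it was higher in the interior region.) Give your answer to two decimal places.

Labor's share = 1 − 0.37 − 0.24 = 0.39.
The coastal region: TFP = 3.5 + 0.814 − 1.608 + 0.078 = 2.784%.
The interior region: TFP = 2.2 − 0.777 − 1.272 − 0.585 = -0.434%.
Difference = 2.784 − (-0.434) = 3.218 pp.

3.22 percentage points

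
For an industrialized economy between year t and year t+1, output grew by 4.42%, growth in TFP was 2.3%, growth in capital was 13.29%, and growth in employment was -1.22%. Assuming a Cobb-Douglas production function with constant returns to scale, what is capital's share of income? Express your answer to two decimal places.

Capital's share of income is 0.23.

gY = gA + α·gK + (1−α)·gL, so gY − gA − gL = α(gK − gL).
4.42 − 2.3 + 1.22 = α × (13.29 − (-1.22)).
3.34 = 14.51 α, so α = 0.2302.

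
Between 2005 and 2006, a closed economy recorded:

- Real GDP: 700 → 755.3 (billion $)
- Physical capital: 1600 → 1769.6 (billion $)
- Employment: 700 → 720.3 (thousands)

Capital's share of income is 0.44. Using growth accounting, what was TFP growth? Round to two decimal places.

Real GDP growth = (755.3 − 700) / 700 = 7.9%.
Physical capital growth = (1769.6 − 1600) / 1600 = 10.6%.
Employment growth = (720.3 − 700) / 700 = 2.9%.
Labor's share = 1 − 0.44 = 0.56.
Physical capital: 0.44 × 10.6 = 4.664 pp.
Employment: 0.56 × 2.9 = 1.624 pp.
TFP growth = 7.9 − 6.288 = 1.612%.

1.61%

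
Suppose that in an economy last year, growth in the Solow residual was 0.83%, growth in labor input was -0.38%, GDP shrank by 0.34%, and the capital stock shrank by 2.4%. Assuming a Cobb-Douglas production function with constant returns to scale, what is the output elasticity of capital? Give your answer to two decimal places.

0.39

gY = gA + α·gK + (1−α)·gL, so gY − gA − gL = α(gK − gL).
-0.34 − 0.83 + 0.38 = α × (-2.4 − (-0.38)).
-0.79 = -2.02 α, so α = 0.3911.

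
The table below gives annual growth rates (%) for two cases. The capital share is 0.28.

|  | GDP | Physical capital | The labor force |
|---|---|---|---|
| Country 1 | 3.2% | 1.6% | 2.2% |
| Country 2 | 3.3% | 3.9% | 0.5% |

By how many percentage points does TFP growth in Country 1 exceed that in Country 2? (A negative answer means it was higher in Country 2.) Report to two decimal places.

-0.68 percentage points

Labor's share = 1 − 0.28 = 0.72.
Country 1: TFP = 3.2 − 0.448 − 1.584 = 1.168%.
Country 2: TFP = 3.3 − 1.092 − 0.36 = 1.848%.
Difference = 1.168 − (1.848) = -0.68 pp.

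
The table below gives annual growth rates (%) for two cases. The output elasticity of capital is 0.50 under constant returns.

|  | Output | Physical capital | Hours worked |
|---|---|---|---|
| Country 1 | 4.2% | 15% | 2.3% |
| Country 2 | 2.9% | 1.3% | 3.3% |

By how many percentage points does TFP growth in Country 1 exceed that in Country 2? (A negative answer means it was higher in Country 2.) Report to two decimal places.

Labor's share = 1 − 0.5 = 0.5.
Country 1: TFP = 4.2 − 7.5 − 1.15 = -4.45%.
Country 2: TFP = 2.9 − 0.65 − 1.65 = 0.6%.
Difference = -4.45 − (0.6) = -5.05 pp.

-5.05 percentage points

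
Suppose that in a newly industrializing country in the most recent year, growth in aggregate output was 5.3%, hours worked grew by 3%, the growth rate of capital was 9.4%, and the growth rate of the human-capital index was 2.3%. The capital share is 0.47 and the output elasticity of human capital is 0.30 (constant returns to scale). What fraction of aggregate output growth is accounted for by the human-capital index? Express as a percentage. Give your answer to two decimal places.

The human-capital index accounted for 13.02% of growth.

The human-capital index contributed 0.3 × 2.3 = 0.69 pp.
Share of growth = 0.69 / 5.3 × 100 = 13.0189%.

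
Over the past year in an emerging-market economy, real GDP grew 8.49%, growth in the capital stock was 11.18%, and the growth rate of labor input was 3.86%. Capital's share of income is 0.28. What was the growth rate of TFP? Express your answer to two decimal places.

Labor's share = 1 − 0.28 = 0.72.
The capital stock: 0.28 × 11.18 = 3.1304 pp.
Labor input: 0.72 × 3.86 = 2.7792 pp.
TFP growth = 8.49 − 5.9096 = 2.5804%.

TFP grew 2.58%.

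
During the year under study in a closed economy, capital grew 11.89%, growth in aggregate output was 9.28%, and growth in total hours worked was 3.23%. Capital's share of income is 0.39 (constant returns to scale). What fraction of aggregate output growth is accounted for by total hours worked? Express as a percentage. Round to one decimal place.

21.2%

Labor's share = 1 − 0.39 = 0.61.
Total hours worked contributed 0.61 × 3.23 = 1.9703 pp.
Share of growth = 1.9703 / 9.28 × 100 = 21.232%.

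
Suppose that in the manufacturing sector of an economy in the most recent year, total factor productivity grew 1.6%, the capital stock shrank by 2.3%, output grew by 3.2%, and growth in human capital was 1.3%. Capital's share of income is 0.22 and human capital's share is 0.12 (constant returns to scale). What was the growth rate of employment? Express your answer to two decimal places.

Labor's share = 1 − 0.22 − 0.12 = 0.66.
gY = gA + 0.22×(-2.3) + 0.12×1.3 + 0.66×g.
0.66×g = 3.2 − 1.6 + 0.35 = 1.95.
g = 1.95 / 0.66 = 2.9545%.

2.95%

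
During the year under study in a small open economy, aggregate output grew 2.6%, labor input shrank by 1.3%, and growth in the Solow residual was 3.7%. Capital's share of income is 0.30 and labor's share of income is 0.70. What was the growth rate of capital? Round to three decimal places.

-0.633%

Labor's share = 1 − 0.3 = 0.7.
gY = gA + 0.7×(-1.3) + 0.3×g.
0.3×g = 2.6 − 3.7 + 0.91 = -0.19.
g = -0.19 / 0.3 = -0.63333%.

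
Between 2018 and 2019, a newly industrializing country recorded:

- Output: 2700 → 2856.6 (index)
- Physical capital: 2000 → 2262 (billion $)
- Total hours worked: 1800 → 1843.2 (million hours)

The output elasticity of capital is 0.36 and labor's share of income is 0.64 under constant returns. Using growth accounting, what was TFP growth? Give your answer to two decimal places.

-0.45%

Output growth = (2856.6 − 2700) / 2700 = 5.8%.
Physical capital growth = (2262 − 2000) / 2000 = 13.1%.
Total hours worked growth = (1843.2 − 1800) / 1800 = 2.4%.
Labor's share = 1 − 0.36 = 0.64.
Physical capital: 0.36 × 13.1 = 4.716 pp.
Total hours worked: 0.64 × 2.4 = 1.536 pp.
TFP growth = 5.8 − 6.252 = -0.452%.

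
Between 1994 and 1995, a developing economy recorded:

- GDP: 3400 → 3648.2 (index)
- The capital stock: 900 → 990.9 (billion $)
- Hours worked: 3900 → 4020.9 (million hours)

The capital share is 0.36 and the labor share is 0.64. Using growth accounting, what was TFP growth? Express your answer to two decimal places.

TFP grew 1.68%.

GDP growth = (3648.2 − 3400) / 3400 = 7.3%.
The capital stock growth = (990.9 − 900) / 900 = 10.1%.
Hours worked growth = (4020.9 − 3900) / 3900 = 3.1%.
Labor's share = 1 − 0.36 = 0.64.
The capital stock: 0.36 × 10.1 = 3.636 pp.
Hours worked: 0.64 × 3.1 = 1.984 pp.
TFP growth = 7.3 − 5.62 = 1.68%.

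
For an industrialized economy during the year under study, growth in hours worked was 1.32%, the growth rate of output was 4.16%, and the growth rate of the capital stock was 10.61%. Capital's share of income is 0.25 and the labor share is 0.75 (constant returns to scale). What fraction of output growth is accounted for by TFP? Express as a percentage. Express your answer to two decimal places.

TFP accounted for 12.44% of growth.

Labor's share = 1 − 0.25 = 0.75.
The capital stock: 0.25 × 10.61 = 2.6525 pp.
Hours worked: 0.75 × 1.32 = 0.99 pp.
TFP growth = 4.16 − 3.6425 = 0.5175%.
TFP share of growth = 0.5175 / 4.16 × 100 = 12.4399%.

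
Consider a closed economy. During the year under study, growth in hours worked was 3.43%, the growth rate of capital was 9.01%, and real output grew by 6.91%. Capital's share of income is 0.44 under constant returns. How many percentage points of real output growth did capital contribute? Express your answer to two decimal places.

Contribution = share × growth = 0.44 × 9.01 = 3.9644 pp.

3.96 pp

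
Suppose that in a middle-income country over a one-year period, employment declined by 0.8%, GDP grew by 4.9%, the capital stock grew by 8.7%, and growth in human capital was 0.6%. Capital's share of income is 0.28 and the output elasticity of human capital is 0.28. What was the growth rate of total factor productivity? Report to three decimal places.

2.648%

Labor's share = 1 − 0.28 − 0.28 = 0.44.
The capital stock: 0.28 × 8.7 = 2.436 pp.
Human capital: 0.28 × 0.6 = 0.168 pp.
Employment: 0.44 × (-0.8) = -0.352 pp.
TFP growth = 4.9 − 2.252 = 2.648%.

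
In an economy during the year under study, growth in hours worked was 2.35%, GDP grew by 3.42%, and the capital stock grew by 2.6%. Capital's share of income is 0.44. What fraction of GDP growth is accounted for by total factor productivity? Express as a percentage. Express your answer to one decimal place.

28.1%

Labor's share = 1 − 0.44 = 0.56.
The capital stock: 0.44 × 2.6 = 1.144 pp.
Hours worked: 0.56 × 2.35 = 1.316 pp.
TFP growth = 3.42 − 2.46 = 0.96%.
TFP share of growth = 0.96 / 3.42 × 100 = 28.07%.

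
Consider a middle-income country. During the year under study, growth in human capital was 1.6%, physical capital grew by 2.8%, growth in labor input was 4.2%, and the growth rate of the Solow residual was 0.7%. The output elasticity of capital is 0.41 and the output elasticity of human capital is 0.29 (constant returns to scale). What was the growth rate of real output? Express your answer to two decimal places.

Labor's share = 1 − 0.41 − 0.29 = 0.3.
Physical capital: 0.41 × 2.8 = 1.148 pp.
Human capital: 0.29 × 1.6 = 0.464 pp.
Labor input: 0.3 × 4.2 = 1.26 pp.
Output growth = 0.7 + 2.872 = 3.572%.

3.57%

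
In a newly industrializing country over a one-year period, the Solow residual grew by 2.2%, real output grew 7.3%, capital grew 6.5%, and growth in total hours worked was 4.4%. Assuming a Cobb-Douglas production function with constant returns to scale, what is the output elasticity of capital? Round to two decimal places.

0.33

gY = gA + α·gK + (1−α)·gL, so gY − gA − gL = α(gK − gL).
7.3 − 2.2 − 4.4 = α × (6.5 − 4.4).
0.7 = 2.1 α, so α = 0.3333.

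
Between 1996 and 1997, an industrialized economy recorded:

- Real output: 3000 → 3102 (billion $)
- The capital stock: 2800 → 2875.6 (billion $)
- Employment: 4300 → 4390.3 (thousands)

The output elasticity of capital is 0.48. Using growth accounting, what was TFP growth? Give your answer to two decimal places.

Real output growth = (3102 − 3000) / 3000 = 3.4%.
The capital stock growth = (2875.6 − 2800) / 2800 = 2.7%.
Employment growth = (4390.3 − 4300) / 4300 = 2.1%.
Labor's share = 1 − 0.48 = 0.52.
The capital stock: 0.48 × 2.7 = 1.296 pp.
Employment: 0.52 × 2.1 = 1.092 pp.
TFP growth = 3.4 − 2.388 = 1.012%.

1.01%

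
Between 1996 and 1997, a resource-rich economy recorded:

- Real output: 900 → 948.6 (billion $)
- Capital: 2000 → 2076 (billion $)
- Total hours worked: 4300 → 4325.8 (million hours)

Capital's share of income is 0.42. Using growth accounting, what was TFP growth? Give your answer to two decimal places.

3.46%

Real output growth = (948.6 − 900) / 900 = 5.4%.
Capital growth = (2076 − 2000) / 2000 = 3.8%.
Total hours worked growth = (4325.8 − 4300) / 4300 = 0.6%.
Labor's share = 1 − 0.42 = 0.58.
Capital: 0.42 × 3.8 = 1.596 pp.
Total hours worked: 0.58 × 0.6 = 0.348 pp.
TFP growth = 5.4 − 1.944 = 3.456%.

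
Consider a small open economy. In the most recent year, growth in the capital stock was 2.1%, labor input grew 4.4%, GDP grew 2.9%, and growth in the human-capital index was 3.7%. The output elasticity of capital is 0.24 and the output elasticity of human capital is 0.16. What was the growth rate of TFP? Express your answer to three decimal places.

Labor's share = 1 − 0.24 − 0.16 = 0.6.
The capital stock: 0.24 × 2.1 = 0.504 pp.
The human-capital index: 0.16 × 3.7 = 0.592 pp.
Labor input: 0.6 × 4.4 = 2.64 pp.
TFP growth = 2.9 − 3.736 = -0.836%.

-0.836%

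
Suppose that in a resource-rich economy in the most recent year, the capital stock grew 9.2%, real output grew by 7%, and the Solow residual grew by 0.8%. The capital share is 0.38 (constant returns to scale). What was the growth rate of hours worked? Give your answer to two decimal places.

4.36%

Labor's share = 1 − 0.38 = 0.62.
gY = gA + 0.38×9.2 + 0.62×g.
0.62×g = 7 − 0.8 − 3.496 = 2.704.
g = 2.704 / 0.62 = 4.3613%.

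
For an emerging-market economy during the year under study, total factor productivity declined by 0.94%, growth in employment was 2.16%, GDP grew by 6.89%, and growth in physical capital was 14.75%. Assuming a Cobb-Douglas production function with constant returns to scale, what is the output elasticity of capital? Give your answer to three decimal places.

α = 0.450

gY = gA + α·gK + (1−α)·gL, so gY − gA − gL = α(gK − gL).
6.89 + 0.94 − 2.16 = α × (14.75 − 2.16).
5.67 = 12.59 α, so α = 0.45036.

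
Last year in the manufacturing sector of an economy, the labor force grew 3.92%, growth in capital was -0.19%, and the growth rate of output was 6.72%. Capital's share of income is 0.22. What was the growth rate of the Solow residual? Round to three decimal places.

Labor's share = 1 − 0.22 = 0.78.
Capital: 0.22 × (-0.19) = -0.0418 pp.
The labor force: 0.78 × 3.92 = 3.0576 pp.
TFP growth = 6.72 − 3.0158 = 3.7042%.

The Solow residual grew 3.704%.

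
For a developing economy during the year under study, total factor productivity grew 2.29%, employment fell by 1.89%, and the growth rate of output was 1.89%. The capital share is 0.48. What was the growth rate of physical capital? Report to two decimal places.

Labor's share = 1 − 0.48 = 0.52.
gY = gA + 0.52×(-1.89) + 0.48×g.
0.48×g = 1.89 − 2.29 + 0.9828 = 0.5828.
g = 0.5828 / 0.48 = 1.2142%.

1.21%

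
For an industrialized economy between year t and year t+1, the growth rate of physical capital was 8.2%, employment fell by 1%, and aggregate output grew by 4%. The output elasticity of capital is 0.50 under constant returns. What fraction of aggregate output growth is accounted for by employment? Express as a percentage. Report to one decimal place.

Labor's share = 1 − 0.5 = 0.5.
Employment contributed 0.5 × (-1) = -0.5 pp.
Share of growth = -0.5 / 4 × 100 = -12.5%.

-12.5%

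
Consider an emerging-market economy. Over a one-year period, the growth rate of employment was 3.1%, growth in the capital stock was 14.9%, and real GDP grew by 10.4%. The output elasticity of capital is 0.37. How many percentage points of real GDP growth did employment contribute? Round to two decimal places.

Labor's share = 1 − 0.37 = 0.63.
Contribution = share × growth = 0.63 × 3.1 = 1.953 pp.

1.95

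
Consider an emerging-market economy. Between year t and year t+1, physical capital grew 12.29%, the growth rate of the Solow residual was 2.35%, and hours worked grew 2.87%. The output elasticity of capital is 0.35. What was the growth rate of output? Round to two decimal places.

Labor's share = 1 − 0.35 = 0.65.
Physical capital: 0.35 × 12.29 = 4.3015 pp.
Hours worked: 0.65 × 2.87 = 1.8655 pp.
Output growth = 2.35 + 6.167 = 8.517%.

8.52%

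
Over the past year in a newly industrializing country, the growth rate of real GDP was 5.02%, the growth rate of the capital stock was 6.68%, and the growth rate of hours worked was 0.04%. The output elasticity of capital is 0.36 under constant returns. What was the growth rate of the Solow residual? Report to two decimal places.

2.59%

Labor's share = 1 − 0.36 = 0.64.
The capital stock: 0.36 × 6.68 = 2.4048 pp.
Hours worked: 0.64 × 0.04 = 0.0256 pp.
TFP growth = 5.02 − 2.4304 = 2.5896%.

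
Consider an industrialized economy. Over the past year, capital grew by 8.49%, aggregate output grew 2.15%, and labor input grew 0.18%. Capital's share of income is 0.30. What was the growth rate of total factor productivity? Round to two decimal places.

Labor's share = 1 − 0.3 = 0.7.
Capital: 0.3 × 8.49 = 2.547 pp.
Labor input: 0.7 × 0.18 = 0.126 pp.
TFP growth = 2.15 − 2.673 = -0.523%.

-0.52%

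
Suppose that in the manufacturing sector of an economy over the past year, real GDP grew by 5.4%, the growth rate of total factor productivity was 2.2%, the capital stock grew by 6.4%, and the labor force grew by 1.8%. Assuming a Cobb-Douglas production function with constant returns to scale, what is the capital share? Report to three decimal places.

α = 0.304

gY = gA + α·gK + (1−α)·gL, so gY − gA − gL = α(gK − gL).
5.4 − 2.2 − 1.8 = α × (6.4 − 1.8).
1.4 = 4.6 α, so α = 0.30435.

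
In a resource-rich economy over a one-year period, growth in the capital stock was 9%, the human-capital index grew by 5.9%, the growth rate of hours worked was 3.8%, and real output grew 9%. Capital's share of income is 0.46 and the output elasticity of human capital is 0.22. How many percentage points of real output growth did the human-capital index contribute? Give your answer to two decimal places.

1.30 pp

Contribution = share × growth = 0.22 × 5.9 = 1.298 pp.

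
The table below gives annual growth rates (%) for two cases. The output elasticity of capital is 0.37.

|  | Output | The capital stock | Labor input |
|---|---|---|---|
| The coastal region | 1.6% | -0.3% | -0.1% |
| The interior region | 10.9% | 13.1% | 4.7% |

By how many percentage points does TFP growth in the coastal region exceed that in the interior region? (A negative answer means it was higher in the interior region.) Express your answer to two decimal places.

Labor's share = 1 − 0.37 = 0.63.
The coastal region: TFP = 1.6 + 0.111 + 0.063 = 1.774%.
The interior region: TFP = 10.9 − 4.847 − 2.961 = 3.092%.
Difference = 1.774 − (3.092) = -1.318 pp.

-1.32 percentage points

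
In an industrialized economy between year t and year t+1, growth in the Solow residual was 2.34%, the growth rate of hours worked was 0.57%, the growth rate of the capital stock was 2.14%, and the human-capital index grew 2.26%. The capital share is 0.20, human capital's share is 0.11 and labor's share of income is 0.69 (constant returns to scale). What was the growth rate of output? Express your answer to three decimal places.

3.410%

Labor's share = 1 − 0.2 − 0.11 = 0.69.
The capital stock: 0.2 × 2.14 = 0.428 pp.
The human-capital index: 0.11 × 2.26 = 0.2486 pp.
Hours worked: 0.69 × 0.57 = 0.3933 pp.
Output growth = 2.34 + 1.0699 = 3.4099%.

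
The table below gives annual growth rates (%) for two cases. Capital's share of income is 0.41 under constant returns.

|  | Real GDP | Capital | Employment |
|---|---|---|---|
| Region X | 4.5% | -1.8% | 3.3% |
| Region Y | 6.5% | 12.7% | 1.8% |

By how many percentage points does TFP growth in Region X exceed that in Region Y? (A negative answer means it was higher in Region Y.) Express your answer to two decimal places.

3.06 percentage points

Labor's share = 1 − 0.41 = 0.59.
Region X: TFP = 4.5 + 0.738 − 1.947 = 3.291%.
Region Y: TFP = 6.5 − 5.207 − 1.062 = 0.231%.
Difference = 3.291 − (0.231) = 3.06 pp.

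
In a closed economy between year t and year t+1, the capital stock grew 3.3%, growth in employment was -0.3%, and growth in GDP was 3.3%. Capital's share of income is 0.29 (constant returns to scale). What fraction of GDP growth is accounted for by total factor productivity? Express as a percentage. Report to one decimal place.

Labor's share = 1 − 0.29 = 0.71.
The capital stock: 0.29 × 3.3 = 0.957 pp.
Employment: 0.71 × (-0.3) = -0.213 pp.
TFP growth = 3.3 − 0.744 = 2.556%.
TFP share of growth = 2.556 / 3.3 × 100 = 77.455%.

77.5%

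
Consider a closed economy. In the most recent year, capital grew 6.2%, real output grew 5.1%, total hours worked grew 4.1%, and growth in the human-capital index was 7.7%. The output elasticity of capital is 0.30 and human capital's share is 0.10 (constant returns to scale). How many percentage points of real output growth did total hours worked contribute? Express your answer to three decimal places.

Labor's share = 1 − 0.3 − 0.1 = 0.6.
Contribution = share × growth = 0.6 × 4.1 = 2.46 pp.

2.460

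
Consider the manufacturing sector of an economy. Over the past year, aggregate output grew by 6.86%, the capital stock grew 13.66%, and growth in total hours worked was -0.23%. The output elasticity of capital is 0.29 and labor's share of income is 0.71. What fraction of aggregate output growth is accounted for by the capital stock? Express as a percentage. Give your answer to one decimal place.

57.7%

The capital stock contributed 0.29 × 13.66 = 3.9614 pp.
Share of growth = 3.9614 / 6.86 × 100 = 57.746%.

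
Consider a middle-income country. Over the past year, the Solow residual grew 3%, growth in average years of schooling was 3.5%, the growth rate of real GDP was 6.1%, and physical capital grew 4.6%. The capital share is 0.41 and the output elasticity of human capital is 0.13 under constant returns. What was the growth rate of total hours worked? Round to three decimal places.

Labor's share = 1 − 0.41 − 0.13 = 0.46.
gY = gA + 0.41×4.6 + 0.13×3.5 + 0.46×g.
0.46×g = 6.1 − 3 − 2.341 = 0.759.
g = 0.759 / 0.46 = 1.65%.

1.650%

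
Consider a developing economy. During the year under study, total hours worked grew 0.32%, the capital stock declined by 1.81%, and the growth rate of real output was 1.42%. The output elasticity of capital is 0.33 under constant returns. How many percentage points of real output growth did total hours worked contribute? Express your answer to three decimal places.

Labor's share = 1 − 0.33 = 0.67.
Contribution = share × growth = 0.67 × 0.32 = 0.2144 pp.

0.214 pp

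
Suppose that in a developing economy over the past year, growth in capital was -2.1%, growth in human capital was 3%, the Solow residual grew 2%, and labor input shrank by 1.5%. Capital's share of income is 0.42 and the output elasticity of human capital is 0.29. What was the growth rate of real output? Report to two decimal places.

Labor's share = 1 − 0.42 − 0.29 = 0.29.
Capital: 0.42 × (-2.1) = -0.882 pp.
Human capital: 0.29 × 3 = 0.87 pp.
Labor input: 0.29 × (-1.5) = -0.435 pp.
Output growth = 2 + (-0.447) = 1.553%.

Real output growth was 1.55%.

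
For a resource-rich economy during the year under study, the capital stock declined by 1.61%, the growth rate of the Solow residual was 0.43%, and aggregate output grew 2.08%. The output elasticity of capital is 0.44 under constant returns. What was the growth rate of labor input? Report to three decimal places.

Labor input growth was 4.211%.

Labor's share = 1 − 0.44 = 0.56.
gY = gA + 0.44×(-1.61) + 0.56×g.
0.56×g = 2.08 − 0.43 + 0.7084 = 2.3584.
g = 2.3584 / 0.56 = 4.21143%.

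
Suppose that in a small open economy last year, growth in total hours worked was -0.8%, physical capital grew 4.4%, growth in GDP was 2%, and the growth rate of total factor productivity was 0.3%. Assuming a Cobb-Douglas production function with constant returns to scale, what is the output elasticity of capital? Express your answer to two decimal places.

gY = gA + α·gK + (1−α)·gL, so gY − gA − gL = α(gK − gL).
2 − 0.3 + 0.8 = α × (4.4 − (-0.8)).
2.5 = 5.2 α, so α = 0.4808.

0.48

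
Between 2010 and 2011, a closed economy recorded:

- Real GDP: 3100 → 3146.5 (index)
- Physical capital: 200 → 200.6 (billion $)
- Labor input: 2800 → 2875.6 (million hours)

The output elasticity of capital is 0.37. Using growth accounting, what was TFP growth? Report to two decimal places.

Real GDP growth = (3146.5 − 3100) / 3100 = 1.5%.
Physical capital growth = (200.6 − 200) / 200 = 0.3%.
Labor input growth = (2875.6 − 2800) / 2800 = 2.7%.
Labor's share = 1 − 0.37 = 0.63.
Physical capital: 0.37 × 0.3 = 0.111 pp.
Labor input: 0.63 × 2.7 = 1.701 pp.
TFP growth = 1.5 − 1.812 = -0.312%.

-0.31%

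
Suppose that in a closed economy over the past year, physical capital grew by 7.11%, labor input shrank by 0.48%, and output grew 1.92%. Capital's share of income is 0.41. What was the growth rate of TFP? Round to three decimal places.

-0.712%

Labor's share = 1 − 0.41 = 0.59.
Physical capital: 0.41 × 7.11 = 2.9151 pp.
Labor input: 0.59 × (-0.48) = -0.2832 pp.
TFP growth = 1.92 − 2.6319 = -0.7119%.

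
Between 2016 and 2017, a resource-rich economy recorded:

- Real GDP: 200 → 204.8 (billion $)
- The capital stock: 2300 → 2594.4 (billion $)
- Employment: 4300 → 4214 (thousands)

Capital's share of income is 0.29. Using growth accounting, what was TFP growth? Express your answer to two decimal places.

Real GDP growth = (204.8 − 200) / 200 = 2.4%.
The capital stock growth = (2594.4 − 2300) / 2300 = 12.8%.
Employment growth = (4214 − 4300) / 4300 = -2%.
Labor's share = 1 − 0.29 = 0.71.
The capital stock: 0.29 × 12.8 = 3.712 pp.
Employment: 0.71 × (-2) = -1.42 pp.
TFP growth = 2.4 − 2.292 = 0.108%.

0.11%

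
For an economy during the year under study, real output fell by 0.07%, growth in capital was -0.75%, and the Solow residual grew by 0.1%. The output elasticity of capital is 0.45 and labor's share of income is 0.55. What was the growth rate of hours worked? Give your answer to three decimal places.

Labor's share = 1 − 0.45 = 0.55.
gY = gA + 0.45×(-0.75) + 0.55×g.
0.55×g = -0.07 − 0.1 + 0.3375 = 0.1675.
g = 0.1675 / 0.55 = 0.30455%.

0.305%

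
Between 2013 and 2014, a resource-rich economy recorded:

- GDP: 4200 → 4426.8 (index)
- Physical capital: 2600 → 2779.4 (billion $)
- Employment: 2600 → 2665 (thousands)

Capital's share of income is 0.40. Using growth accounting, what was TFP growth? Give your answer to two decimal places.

1.14%

GDP growth = (4426.8 − 4200) / 4200 = 5.4%.
Physical capital growth = (2779.4 − 2600) / 2600 = 6.9%.
Employment growth = (2665 − 2600) / 2600 = 2.5%.
Labor's share = 1 − 0.4 = 0.6.
Physical capital: 0.4 × 6.9 = 2.76 pp.
Employment: 0.6 × 2.5 = 1.5 pp.
TFP growth = 5.4 − 4.26 = 1.14%.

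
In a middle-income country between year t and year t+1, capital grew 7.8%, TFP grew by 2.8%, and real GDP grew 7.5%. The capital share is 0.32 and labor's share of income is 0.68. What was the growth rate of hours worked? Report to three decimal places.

Labor's share = 1 − 0.32 = 0.68.
gY = gA + 0.32×7.8 + 0.68×g.
0.68×g = 7.5 − 2.8 − 2.496 = 2.204.
g = 2.204 / 0.68 = 3.24118%.

3.241%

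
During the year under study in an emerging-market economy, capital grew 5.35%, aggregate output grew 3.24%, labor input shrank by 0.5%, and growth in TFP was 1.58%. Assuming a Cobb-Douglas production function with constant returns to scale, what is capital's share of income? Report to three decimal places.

gY = gA + α·gK + (1−α)·gL, so gY − gA − gL = α(gK − gL).
3.24 − 1.58 + 0.5 = α × (5.35 − (-0.5)).
2.16 = 5.85 α, so α = 0.36923.

α = 0.369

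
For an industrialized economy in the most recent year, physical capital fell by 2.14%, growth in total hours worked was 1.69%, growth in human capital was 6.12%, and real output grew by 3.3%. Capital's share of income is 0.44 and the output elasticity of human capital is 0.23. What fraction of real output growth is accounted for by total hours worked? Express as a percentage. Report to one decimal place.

16.9%

Labor's share = 1 − 0.44 − 0.23 = 0.33.
Total hours worked contributed 0.33 × 1.69 = 0.5577 pp.
Share of growth = 0.5577 / 3.3 × 100 = 16.9%.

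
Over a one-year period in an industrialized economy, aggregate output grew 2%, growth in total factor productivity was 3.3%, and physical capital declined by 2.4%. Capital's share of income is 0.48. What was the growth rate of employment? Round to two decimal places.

Labor's share = 1 − 0.48 = 0.52.
gY = gA + 0.48×(-2.4) + 0.52×g.
0.52×g = 2 − 3.3 + 1.152 = -0.148.
g = -0.148 / 0.52 = -0.2846%.

-0.28%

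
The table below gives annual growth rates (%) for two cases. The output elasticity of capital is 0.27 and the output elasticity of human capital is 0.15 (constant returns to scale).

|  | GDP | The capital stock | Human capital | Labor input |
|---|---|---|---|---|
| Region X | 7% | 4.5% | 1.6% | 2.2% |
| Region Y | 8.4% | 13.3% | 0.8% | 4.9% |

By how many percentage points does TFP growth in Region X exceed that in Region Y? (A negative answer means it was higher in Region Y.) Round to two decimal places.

Labor's share = 1 − 0.27 − 0.15 = 0.58.
Region X: TFP = 7 − 1.215 − 0.24 − 1.276 = 4.269%.
Region Y: TFP = 8.4 − 3.591 − 0.12 − 2.842 = 1.847%.
Difference = 4.269 − (1.847) = 2.422 pp.

2.42 percentage points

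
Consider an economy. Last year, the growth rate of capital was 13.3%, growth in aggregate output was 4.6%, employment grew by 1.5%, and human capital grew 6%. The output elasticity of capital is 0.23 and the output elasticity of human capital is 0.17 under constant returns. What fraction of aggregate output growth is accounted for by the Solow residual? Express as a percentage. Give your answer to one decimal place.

-8.2%

Labor's share = 1 − 0.23 − 0.17 = 0.6.
Capital: 0.23 × 13.3 = 3.059 pp.
Human capital: 0.17 × 6 = 1.02 pp.
Employment: 0.6 × 1.5 = 0.9 pp.
TFP growth = 4.6 − 4.979 = -0.379%.
TFP share of growth = -0.379 / 4.6 × 100 = -8.239%.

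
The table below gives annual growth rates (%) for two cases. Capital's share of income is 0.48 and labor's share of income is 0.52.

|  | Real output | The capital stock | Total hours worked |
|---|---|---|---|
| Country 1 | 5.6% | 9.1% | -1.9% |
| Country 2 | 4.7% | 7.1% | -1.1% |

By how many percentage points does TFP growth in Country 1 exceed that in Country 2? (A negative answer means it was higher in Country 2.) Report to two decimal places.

Labor's share = 1 − 0.48 = 0.52.
Country 1: TFP = 5.6 − 4.368 + 0.988 = 2.22%.
Country 2: TFP = 4.7 − 3.408 + 0.572 = 1.864%.
Difference = 2.22 − (1.864) = 0.356 pp.

0.36 percentage points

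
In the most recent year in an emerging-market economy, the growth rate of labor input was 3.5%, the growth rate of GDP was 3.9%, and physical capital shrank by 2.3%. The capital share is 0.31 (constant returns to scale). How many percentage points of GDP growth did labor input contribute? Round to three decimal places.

2.415

Labor's share = 1 − 0.31 = 0.69.
Contribution = share × growth = 0.69 × 3.5 = 2.415 pp.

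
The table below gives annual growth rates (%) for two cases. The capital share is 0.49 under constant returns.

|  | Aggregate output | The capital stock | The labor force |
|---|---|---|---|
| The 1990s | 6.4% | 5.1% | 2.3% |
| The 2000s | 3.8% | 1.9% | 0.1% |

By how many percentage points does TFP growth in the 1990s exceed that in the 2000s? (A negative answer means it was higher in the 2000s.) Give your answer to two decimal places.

-0.09 percentage points

Labor's share = 1 − 0.49 = 0.51.
The 1990s: TFP = 6.4 − 2.499 − 1.173 = 2.728%.
The 2000s: TFP = 3.8 − 0.931 − 0.051 = 2.818%.
Difference = 2.728 − (2.818) = -0.09 pp.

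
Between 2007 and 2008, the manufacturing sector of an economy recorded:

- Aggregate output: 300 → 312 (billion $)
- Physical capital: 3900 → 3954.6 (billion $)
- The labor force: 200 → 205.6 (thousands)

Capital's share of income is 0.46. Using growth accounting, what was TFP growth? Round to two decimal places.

1.84%

Aggregate output growth = (312 − 300) / 300 = 4%.
Physical capital growth = (3954.6 − 3900) / 3900 = 1.4%.
The labor force growth = (205.6 − 200) / 200 = 2.8%.
Labor's share = 1 − 0.46 = 0.54.
Physical capital: 0.46 × 1.4 = 0.644 pp.
The labor force: 0.54 × 2.8 = 1.512 pp.
TFP growth = 4 − 2.156 = 1.844%.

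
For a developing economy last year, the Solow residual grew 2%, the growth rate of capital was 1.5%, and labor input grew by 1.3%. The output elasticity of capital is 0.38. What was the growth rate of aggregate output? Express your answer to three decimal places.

3.376%

Labor's share = 1 − 0.38 = 0.62.
Capital: 0.38 × 1.5 = 0.57 pp.
Labor input: 0.62 × 1.3 = 0.806 pp.
Output growth = 2 + 1.376 = 3.376%.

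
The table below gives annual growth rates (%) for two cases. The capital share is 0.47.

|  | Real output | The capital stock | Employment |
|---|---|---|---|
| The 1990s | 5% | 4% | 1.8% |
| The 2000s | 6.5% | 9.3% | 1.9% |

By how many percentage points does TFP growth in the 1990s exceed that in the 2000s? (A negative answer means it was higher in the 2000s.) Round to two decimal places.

1.04 percentage points

Labor's share = 1 − 0.47 = 0.53.
The 1990s: TFP = 5 − 1.88 − 0.954 = 2.166%.
The 2000s: TFP = 6.5 − 4.371 − 1.007 = 1.122%.
Difference = 2.166 − (1.122) = 1.044 pp.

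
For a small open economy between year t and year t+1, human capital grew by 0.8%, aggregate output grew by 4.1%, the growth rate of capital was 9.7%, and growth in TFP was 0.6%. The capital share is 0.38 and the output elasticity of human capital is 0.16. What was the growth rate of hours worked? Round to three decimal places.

Labor's share = 1 − 0.38 − 0.16 = 0.46.
gY = gA + 0.38×9.7 + 0.16×0.8 + 0.46×g.
0.46×g = 4.1 − 0.6 − 3.814 = -0.314.
g = -0.314 / 0.46 = -0.68261%.

-0.683%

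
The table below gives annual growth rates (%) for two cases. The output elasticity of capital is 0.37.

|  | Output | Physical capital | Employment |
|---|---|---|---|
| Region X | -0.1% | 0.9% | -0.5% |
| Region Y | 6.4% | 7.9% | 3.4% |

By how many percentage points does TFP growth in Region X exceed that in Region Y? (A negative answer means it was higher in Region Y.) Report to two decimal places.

-1.45 percentage points

Labor's share = 1 − 0.37 = 0.63.
Region X: TFP = -0.1 − 0.333 + 0.315 = -0.118%.
Region Y: TFP = 6.4 − 2.923 − 2.142 = 1.335%.
Difference = -0.118 − (1.335) = -1.453 pp.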